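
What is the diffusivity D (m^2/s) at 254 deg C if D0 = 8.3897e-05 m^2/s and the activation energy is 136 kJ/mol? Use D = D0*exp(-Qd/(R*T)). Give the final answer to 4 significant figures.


D = D0 * exp(-Qd / (R*T))
T = 527.15 K
D = 8.3897e-05 * exp(-136e3 / (8.314 * 527.15))
D = 2.8e-18 m^2/s


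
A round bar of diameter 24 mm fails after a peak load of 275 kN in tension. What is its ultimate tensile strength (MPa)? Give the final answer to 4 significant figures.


A0 = pi*(d/2)^2 = pi*(24/2)^2 = 452.389 mm^2
UTS = F_max / A0 = 275*1000 / 452.389
UTS = 607.9 MPa


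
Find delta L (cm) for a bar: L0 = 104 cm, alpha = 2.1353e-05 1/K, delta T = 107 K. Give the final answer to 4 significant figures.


dL = L0 * alpha * dT
dL = 104 * 2.1353e-05 * 107
dL = 0.2376 cm


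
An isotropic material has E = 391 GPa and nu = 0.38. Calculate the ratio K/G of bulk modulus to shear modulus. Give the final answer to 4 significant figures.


G = E / (2*(1+nu))
G = 391 / (2*(1+0.38)) = 141.667 GPa
K = E / (3*(1-2*nu))
K = 391 / (3*(1-2*0.38)) = 543.056 GPa
K/G = 543.056 / 141.667 = 3.833


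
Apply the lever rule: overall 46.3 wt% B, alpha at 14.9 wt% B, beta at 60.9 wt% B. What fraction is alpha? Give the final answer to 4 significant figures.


f_alpha = (C_beta - C0) / (C_beta - C_alpha)
f_alpha = (60.9 - 46.3) / (60.9 - 14.9)
f_alpha = 0.3174


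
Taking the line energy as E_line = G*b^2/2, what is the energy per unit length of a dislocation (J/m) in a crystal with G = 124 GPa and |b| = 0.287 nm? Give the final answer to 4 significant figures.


E = G*b^2/2
b = 0.287 nm = 2.87e-10 m
G = 124 GPa = 1.24e+11 Pa
E = 0.5 * 1.24e+11 * (2.87e-10)^2
E = 5.107e-09 J/m


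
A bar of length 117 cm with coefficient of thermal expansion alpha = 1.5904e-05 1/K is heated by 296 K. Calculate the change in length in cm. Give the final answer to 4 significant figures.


dL = L0 * alpha * dT
dL = 117 * 1.5904e-05 * 296
dL = 0.5508 cm


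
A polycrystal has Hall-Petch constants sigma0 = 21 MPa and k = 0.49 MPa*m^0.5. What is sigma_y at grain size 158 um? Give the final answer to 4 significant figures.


sigma_y = sigma0 + k / sqrt(d)
d = 158 um = 1.58e-04 m
sigma_y = 21 + 0.49 / sqrt(1.58e-04)
sigma_y = 59.98 MPa


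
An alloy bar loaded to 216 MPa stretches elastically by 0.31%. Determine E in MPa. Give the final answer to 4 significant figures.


E = sigma / epsilon
epsilon = 0.31% = 3.1e-03
E = 216 / 3.1e-03
E = 69680 MPa


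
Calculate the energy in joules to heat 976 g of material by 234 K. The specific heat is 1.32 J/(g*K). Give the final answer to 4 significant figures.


Q = m * cp * dT
Q = 976 * 1.32 * 234
Q = 301500 J


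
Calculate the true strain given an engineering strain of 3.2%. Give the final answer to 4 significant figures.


epsilon_true = ln(1 + epsilon_eng)
epsilon_true = ln(1 + 0.032)
epsilon_true = 0.0315


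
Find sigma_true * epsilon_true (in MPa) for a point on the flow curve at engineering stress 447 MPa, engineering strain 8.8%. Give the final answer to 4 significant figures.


sigma_true = sigma_eng * (1 + epsilon_eng)
sigma_true = 447 * (1 + 0.088) = 486.336 MPa
epsilon_true = ln(1 + epsilon_eng)
epsilon_true = ln(1 + 0.088) = 0.0843411
sigma_true * epsilon_true = 486.336 * 0.0843411 = 41.02 MPa


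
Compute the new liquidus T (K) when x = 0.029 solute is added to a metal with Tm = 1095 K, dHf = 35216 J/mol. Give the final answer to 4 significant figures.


dT = R*Tm^2*x / dHf
dT = 8.314 * 1095^2 * 0.029 / 35216
dT = 8.20911 K
T_new = 1095 - 8.20911 = 1087 K


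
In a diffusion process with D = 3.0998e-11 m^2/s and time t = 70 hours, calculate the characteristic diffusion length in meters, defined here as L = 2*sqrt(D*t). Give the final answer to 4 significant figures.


t = 70 hr = 252000 s
Diffusion length = 2*sqrt(D*t)
= 2*sqrt(3.0998e-11 * 252000)
= 5.59e-03 m


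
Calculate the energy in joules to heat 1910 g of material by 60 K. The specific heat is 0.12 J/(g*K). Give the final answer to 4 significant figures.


Q = m * cp * dT
Q = 1910 * 0.12 * 60
Q = 13750 J


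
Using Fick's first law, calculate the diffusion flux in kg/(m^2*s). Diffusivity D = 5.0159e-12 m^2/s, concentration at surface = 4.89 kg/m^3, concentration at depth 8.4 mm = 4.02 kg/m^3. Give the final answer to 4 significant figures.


J = -D * (dC/dx) = D * (C1 - C2) / dx
J = 5.0159e-12 * (4.89 - 4.02) / 8.4e-03
J = 5.195e-10 kg/(m^2*s)


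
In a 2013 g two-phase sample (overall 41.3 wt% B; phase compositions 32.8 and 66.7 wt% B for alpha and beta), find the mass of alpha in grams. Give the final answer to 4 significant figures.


f_alpha = (C_beta - C0) / (C_beta - C_alpha)
f_alpha = (66.7 - 41.3) / (66.7 - 32.8) = 0.749263
m_alpha = f_alpha * m_total = 0.749263 * 2013 = 1508 g


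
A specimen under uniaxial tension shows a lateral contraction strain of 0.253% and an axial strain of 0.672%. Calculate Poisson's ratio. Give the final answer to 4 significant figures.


nu = -epsilon_lat / epsilon_axial
Lateral strain is contraction (negative), so using magnitudes:
nu = 0.253 / 0.672
nu = 0.3765


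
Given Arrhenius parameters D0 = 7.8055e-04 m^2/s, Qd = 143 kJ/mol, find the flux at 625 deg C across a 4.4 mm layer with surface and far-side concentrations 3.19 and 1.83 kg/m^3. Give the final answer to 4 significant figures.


Step 1: D = D0 * exp(-Qd/(R*T))
T = 625 + 273.15 = 898.15 K
D = 7.8055e-04 * exp(-143e3 / (8.314 * 898.15)) = 3.76271e-12 m^2/s
Step 2: J = D * (C1 - C2) / dx
J = 3.76271e-12 * (3.19 - 1.83) / 4.4e-03
J = 1.163e-09 kg/(m^2*s)


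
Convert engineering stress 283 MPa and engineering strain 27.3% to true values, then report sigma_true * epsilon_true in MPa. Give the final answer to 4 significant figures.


sigma_true = sigma_eng * (1 + epsilon_eng)
sigma_true = 283 * (1 + 0.273) = 360.259 MPa
epsilon_true = ln(1 + epsilon_eng)
epsilon_true = ln(1 + 0.273) = 0.241376
sigma_true * epsilon_true = 360.259 * 0.241376 = 86.96 MPa


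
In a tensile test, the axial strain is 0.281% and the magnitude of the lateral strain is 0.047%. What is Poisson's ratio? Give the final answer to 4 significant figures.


nu = -epsilon_lat / epsilon_axial
Lateral strain is contraction (negative), so using magnitudes:
nu = 0.047 / 0.281
nu = 0.1673


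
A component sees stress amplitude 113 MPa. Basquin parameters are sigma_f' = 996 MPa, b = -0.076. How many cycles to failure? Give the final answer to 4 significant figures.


sigma_a = sigma_f' * (2*Nf)^b
2*Nf = (sigma_a / sigma_f')^(1/b)
2*Nf = (113 / 996)^(1/-0.076)
2*Nf = 2.73269e+12
Nf = 1.366e+12 cycles


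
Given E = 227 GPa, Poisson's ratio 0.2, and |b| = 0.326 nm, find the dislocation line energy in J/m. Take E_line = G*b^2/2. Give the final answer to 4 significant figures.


Step 1: G = E / (2*(1+nu))
G = 227 / (2*(1+0.2)) = 94.5833 GPa = 9.45833e+10 Pa
Step 2: E_line = G*b^2/2
b = 0.326 nm = 3.26e-10 m
E_line = 0.5 * 9.45833e+10 * (3.26e-10)^2 = 5.026e-09 J/m


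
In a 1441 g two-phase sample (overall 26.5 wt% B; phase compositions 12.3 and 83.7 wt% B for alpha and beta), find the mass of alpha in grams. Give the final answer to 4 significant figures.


f_alpha = (C_beta - C0) / (C_beta - C_alpha)
f_alpha = (83.7 - 26.5) / (83.7 - 12.3) = 0.80112
m_alpha = f_alpha * m_total = 0.80112 * 1441 = 1154 g


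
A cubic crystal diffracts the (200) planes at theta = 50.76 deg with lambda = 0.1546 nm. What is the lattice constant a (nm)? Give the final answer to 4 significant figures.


d = lambda / (2*sin(theta))
d = 0.1546 / (2*sin(50.76 deg))
d = 0.0998059 nm
a = d * sqrt(h^2+k^2+l^2) = 0.0998059 * sqrt(4)
a = 0.1996 nm


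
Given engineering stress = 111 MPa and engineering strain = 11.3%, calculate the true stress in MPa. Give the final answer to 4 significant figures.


sigma_true = sigma_eng * (1 + epsilon_eng)
sigma_true = 111 * (1 + 0.113)
sigma_true = 123.5 MPa


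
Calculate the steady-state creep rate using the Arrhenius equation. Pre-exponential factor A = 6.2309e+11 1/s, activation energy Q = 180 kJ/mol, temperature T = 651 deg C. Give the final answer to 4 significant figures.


rate = A * exp(-Q / (R*T))
T = 651 + 273.15 = 924.15 K
rate = 6.2309e+11 * exp(-180e3 / (8.314 * 924.15))
rate = 41.71 1/s


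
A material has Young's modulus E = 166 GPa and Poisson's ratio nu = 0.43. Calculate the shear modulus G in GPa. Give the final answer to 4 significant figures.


G = E / (2*(1+nu))
G = 166 / (2*(1+0.43))
G = 58.04 GPa


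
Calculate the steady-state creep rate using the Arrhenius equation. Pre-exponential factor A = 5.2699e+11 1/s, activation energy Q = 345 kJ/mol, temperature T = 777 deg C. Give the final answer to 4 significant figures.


rate = A * exp(-Q / (R*T))
T = 777 + 273.15 = 1050.15 K
rate = 5.2699e+11 * exp(-345e3 / (8.314 * 1050.15))
rate = 3.638e-06 1/s


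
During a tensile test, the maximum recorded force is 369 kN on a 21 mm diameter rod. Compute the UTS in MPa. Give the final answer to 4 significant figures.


A0 = pi*(d/2)^2 = pi*(21/2)^2 = 346.361 mm^2
UTS = F_max / A0 = 369*1000 / 346.361
UTS = 1065 MPa


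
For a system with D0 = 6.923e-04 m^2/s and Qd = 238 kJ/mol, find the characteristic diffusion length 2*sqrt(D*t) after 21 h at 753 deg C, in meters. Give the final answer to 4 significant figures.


Step 1: D = D0 * exp(-Qd/(R*T))
T = 1026.15 K
D = 6.923e-04 * exp(-238e3 / (8.314 * 1026.15)) = 5.30665e-16 m^2/s
Step 2: L = 2*sqrt(D*t)
t = 21 h = 75600 s
L = 2*sqrt(5.30665e-16 * 75600) = 1.267e-05 m


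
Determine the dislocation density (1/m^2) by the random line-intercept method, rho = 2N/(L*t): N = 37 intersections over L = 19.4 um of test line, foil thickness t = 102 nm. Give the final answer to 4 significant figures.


rho = 2N / (L * t)
L = 19.4 um = 1.94e-05 m, t = 102 nm = 1.02e-07 m
rho = 2 * 37 / (1.94e-05 * 1.02e-07)
rho = 3.74e+13 1/m^2


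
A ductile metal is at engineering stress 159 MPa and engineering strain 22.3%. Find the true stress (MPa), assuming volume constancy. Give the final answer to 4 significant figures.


sigma_true = sigma_eng * (1 + epsilon_eng)
sigma_true = 159 * (1 + 0.223)
sigma_true = 194.5 MPa


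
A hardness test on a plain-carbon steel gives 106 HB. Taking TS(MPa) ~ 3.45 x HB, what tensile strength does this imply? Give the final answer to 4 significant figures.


TS (MPa) = 3.45 * HB
TS = 3.45 * 106
TS = 365.7 MPa


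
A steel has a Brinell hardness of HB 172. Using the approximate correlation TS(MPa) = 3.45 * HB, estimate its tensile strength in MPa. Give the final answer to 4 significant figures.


TS (MPa) = 3.45 * HB
TS = 3.45 * 172
TS = 593.4 MPa


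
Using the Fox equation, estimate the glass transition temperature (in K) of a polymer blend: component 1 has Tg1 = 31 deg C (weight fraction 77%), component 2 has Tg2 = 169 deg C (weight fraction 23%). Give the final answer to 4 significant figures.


1/Tg = w1/Tg1 + w2/Tg2 (in Kelvin)
Tg1 = 304.15 K, Tg2 = 442.15 K
1/Tg = 0.77/304.15 + 0.23/442.15
Tg = 327.7 K


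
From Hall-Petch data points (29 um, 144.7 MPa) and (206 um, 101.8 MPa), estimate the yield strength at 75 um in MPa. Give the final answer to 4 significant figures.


sigma_y = sigma0 + k / sqrt(d)
1/sqrt(d1) = 1/sqrt(2.9e-05) = 185.695;  1/sqrt(d2) = 69.6733
k = (sigma1 - sigma2) / (1/sqrt(d1) - 1/sqrt(d2)) = (144.7 - 101.8) / (185.695 - 69.6733) = 0.369757 MPa*m^0.5
sigma0 = sigma1 - k/sqrt(d1) = 144.7 - 0.369757*185.695 = 76.0378 MPa
sigma_y(d3) = 76.0378 + 0.369757 / sqrt(7.5e-05) = 118.7 MPa


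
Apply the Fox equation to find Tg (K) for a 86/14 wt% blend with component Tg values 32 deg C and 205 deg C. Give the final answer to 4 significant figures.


1/Tg = w1/Tg1 + w2/Tg2 (in Kelvin)
Tg1 = 305.15 K, Tg2 = 478.15 K
1/Tg = 0.86/305.15 + 0.14/478.15
Tg = 321.4 K


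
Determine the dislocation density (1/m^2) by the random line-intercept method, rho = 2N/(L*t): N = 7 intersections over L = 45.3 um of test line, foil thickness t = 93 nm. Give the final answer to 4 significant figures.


rho = 2N / (L * t)
L = 45.3 um = 4.53e-05 m, t = 93 nm = 9.3e-08 m
rho = 2 * 7 / (4.53e-05 * 9.3e-08)
rho = 3.323e+12 1/m^2


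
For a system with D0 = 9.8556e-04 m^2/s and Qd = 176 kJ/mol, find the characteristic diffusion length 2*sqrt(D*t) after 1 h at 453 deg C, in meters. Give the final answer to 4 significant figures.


Step 1: D = D0 * exp(-Qd/(R*T))
T = 726.15 K
D = 9.8556e-04 * exp(-176e3 / (8.314 * 726.15)) = 2.15228e-16 m^2/s
Step 2: L = 2*sqrt(D*t)
t = 1 h = 3600 s
L = 2*sqrt(2.15228e-16 * 3600) = 1.76e-06 m


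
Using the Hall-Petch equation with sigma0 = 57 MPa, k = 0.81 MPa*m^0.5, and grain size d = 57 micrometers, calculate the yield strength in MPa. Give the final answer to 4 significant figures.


sigma_y = sigma0 + k / sqrt(d)
d = 57 um = 5.7e-05 m
sigma_y = 57 + 0.81 / sqrt(5.7e-05)
sigma_y = 164.3 MPa


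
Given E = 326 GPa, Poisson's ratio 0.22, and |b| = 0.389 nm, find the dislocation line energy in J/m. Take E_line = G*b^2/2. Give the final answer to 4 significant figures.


Step 1: G = E / (2*(1+nu))
G = 326 / (2*(1+0.22)) = 133.607 GPa = 1.33607e+11 Pa
Step 2: E_line = G*b^2/2
b = 0.389 nm = 3.89e-10 m
E_line = 0.5 * 1.33607e+11 * (3.89e-10)^2 = 1.011e-08 J/m


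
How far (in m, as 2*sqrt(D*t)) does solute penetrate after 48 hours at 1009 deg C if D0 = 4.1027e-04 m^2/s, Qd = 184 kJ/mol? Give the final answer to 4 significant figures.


Step 1: D = D0 * exp(-Qd/(R*T))
T = 1282.15 K
D = 4.1027e-04 * exp(-184e3 / (8.314 * 1282.15)) = 1.30816e-11 m^2/s
Step 2: L = 2*sqrt(D*t)
t = 48 h = 172800 s
L = 2*sqrt(1.30816e-11 * 172800) = 3.007e-03 m


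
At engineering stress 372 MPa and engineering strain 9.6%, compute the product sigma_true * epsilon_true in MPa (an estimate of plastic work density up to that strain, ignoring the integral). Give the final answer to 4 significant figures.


sigma_true = sigma_eng * (1 + epsilon_eng)
sigma_true = 372 * (1 + 0.096) = 407.712 MPa
epsilon_true = ln(1 + epsilon_eng)
epsilon_true = ln(1 + 0.096) = 0.0916672
sigma_true * epsilon_true = 407.712 * 0.0916672 = 37.37 MPa


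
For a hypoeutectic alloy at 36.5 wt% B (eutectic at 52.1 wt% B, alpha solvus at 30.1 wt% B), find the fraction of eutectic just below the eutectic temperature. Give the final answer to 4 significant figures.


f_primary = (C_e - C0) / (C_e - C_alpha_max)
f_primary = (52.1 - 36.5) / (52.1 - 30.1)
f_primary = 0.709091
f_eutectic = 1 - 0.709091 = 0.2909


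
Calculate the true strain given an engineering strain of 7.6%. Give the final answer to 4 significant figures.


epsilon_true = ln(1 + epsilon_eng)
epsilon_true = ln(1 + 0.076)
epsilon_true = 0.07325


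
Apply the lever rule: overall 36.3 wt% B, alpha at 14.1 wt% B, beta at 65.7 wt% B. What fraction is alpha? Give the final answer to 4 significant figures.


f_alpha = (C_beta - C0) / (C_beta - C_alpha)
f_alpha = (65.7 - 36.3) / (65.7 - 14.1)
f_alpha = 0.5698


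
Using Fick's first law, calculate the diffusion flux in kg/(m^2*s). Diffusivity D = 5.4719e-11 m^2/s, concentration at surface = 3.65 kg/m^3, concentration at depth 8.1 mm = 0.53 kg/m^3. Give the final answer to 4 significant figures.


J = -D * (dC/dx) = D * (C1 - C2) / dx
J = 5.4719e-11 * (3.65 - 0.53) / 8.1e-03
J = 2.108e-08 kg/(m^2*s)


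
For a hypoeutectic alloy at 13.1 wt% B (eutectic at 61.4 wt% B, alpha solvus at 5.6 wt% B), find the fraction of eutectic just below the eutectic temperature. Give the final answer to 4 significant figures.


f_primary = (C_e - C0) / (C_e - C_alpha_max)
f_primary = (61.4 - 13.1) / (61.4 - 5.6)
f_primary = 0.865591
f_eutectic = 1 - 0.865591 = 0.1344


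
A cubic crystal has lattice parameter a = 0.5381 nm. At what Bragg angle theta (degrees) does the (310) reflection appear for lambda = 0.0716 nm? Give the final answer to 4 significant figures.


d = a / sqrt(h^2+k^2+l^2)
d = 0.5381 / sqrt(10) = 0.170162 nm
lambda = 2*d*sin(theta)  =>  sin(theta) = lambda / (2*d)
sin(theta) = 0.0716 / (2 * 0.170162) = 0.210388
theta = 12.15 deg


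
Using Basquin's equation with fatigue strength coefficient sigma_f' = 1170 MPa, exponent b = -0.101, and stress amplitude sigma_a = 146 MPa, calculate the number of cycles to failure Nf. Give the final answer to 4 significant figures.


sigma_a = sigma_f' * (2*Nf)^b
2*Nf = (sigma_a / sigma_f')^(1/b)
2*Nf = (146 / 1170)^(1/-0.101)
2*Nf = 8.88877e+08
Nf = 4.444e+08 cycles


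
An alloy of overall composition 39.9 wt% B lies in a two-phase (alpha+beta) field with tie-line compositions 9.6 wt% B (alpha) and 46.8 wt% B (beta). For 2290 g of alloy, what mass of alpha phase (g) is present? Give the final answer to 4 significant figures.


f_alpha = (C_beta - C0) / (C_beta - C_alpha)
f_alpha = (46.8 - 39.9) / (46.8 - 9.6) = 0.185484
m_alpha = f_alpha * m_total = 0.185484 * 2290 = 424.8 g


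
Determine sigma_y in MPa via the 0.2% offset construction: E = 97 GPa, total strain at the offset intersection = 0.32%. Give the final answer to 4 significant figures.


Offset strain = 0.002
Elastic strain at yield = total_strain - offset = 3.2e-03 - 0.002 = 1.2e-03
sigma_y = E * elastic_strain = 97000 * 1.2e-03
sigma_y = 116.4 MPa


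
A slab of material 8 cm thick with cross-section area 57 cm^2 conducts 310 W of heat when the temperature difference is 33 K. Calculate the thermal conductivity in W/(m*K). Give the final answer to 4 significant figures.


k = Q*L / (A*dT)
L = 0.08 m, A = 5.7e-03 m^2
k = 310 * 0.08 / (5.7e-03 * 33)
k = 131.8 W/(m*K)


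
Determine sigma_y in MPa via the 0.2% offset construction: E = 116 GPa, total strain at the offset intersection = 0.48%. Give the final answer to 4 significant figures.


Offset strain = 0.002
Elastic strain at yield = total_strain - offset = 4.8e-03 - 0.002 = 2.8e-03
sigma_y = E * elastic_strain = 116000 * 2.8e-03
sigma_y = 324.8 MPa


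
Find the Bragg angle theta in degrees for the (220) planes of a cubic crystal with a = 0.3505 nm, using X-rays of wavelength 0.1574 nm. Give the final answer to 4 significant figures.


d = a / sqrt(h^2+k^2+l^2)
d = 0.3505 / sqrt(8) = 0.12392 nm
lambda = 2*d*sin(theta)  =>  sin(theta) = lambda / (2*d)
sin(theta) = 0.1574 / (2 * 0.12392) = 0.635085
theta = 39.43 deg


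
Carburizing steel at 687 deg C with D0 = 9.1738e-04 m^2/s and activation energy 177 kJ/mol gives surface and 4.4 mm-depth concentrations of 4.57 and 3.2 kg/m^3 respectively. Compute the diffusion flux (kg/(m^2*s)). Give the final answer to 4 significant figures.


Step 1: D = D0 * exp(-Qd/(R*T))
T = 687 + 273.15 = 960.15 K
D = 9.1738e-04 * exp(-177e3 / (8.314 * 960.15)) = 2.15251e-13 m^2/s
Step 2: J = D * (C1 - C2) / dx
J = 2.15251e-13 * (4.57 - 3.2) / 4.4e-03
J = 6.702e-11 kg/(m^2*s)


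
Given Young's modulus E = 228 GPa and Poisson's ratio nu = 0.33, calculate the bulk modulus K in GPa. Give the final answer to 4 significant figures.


K = E / (3*(1-2*nu))
K = 228 / (3*(1-2*0.33))
K = 223.5 GPa


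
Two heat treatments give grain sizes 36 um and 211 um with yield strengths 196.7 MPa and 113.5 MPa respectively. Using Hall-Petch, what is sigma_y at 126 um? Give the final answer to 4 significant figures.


sigma_y = sigma0 + k / sqrt(d)
1/sqrt(d1) = 1/sqrt(3.6e-05) = 166.667;  1/sqrt(d2) = 68.8428
k = (sigma1 - sigma2) / (1/sqrt(d1) - 1/sqrt(d2)) = (196.7 - 113.5) / (166.667 - 68.8428) = 0.850509 MPa*m^0.5
sigma0 = sigma1 - k/sqrt(d1) = 196.7 - 0.850509*166.667 = 54.9486 MPa
sigma_y(d3) = 54.9486 + 0.850509 / sqrt(1.26e-04) = 130.7 MPa


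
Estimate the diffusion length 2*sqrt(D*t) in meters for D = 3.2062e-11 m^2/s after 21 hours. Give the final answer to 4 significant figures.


t = 21 hr = 75600 s
Diffusion length = 2*sqrt(D*t)
= 2*sqrt(3.2062e-11 * 75600)
= 3.114e-03 m


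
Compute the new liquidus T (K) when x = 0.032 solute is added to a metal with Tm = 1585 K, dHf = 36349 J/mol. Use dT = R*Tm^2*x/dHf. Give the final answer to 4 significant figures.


dT = R*Tm^2*x / dHf
dT = 8.314 * 1585^2 * 0.032 / 36349
dT = 18.3876 K
T_new = 1585 - 18.3876 = 1567 K


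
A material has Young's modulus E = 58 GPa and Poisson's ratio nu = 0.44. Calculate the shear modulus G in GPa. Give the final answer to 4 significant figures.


G = E / (2*(1+nu))
G = 58 / (2*(1+0.44))
G = 20.14 GPa


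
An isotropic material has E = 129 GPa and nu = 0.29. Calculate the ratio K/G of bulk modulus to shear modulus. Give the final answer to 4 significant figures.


G = E / (2*(1+nu))
G = 129 / (2*(1+0.29)) = 50 GPa
K = E / (3*(1-2*nu))
K = 129 / (3*(1-2*0.29)) = 102.381 GPa
K/G = 102.381 / 50 = 2.048


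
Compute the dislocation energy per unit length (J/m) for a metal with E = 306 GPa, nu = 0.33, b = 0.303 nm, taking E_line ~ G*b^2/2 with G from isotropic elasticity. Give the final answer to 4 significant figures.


Step 1: G = E / (2*(1+nu))
G = 306 / (2*(1+0.33)) = 115.038 GPa = 1.15038e+11 Pa
Step 2: E_line = G*b^2/2
b = 0.303 nm = 3.03e-10 m
E_line = 0.5 * 1.15038e+11 * (3.03e-10)^2 = 5.281e-09 J/m


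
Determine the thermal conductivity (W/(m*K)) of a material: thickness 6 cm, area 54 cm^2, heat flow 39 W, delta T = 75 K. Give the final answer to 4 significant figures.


k = Q*L / (A*dT)
L = 0.06 m, A = 5.4e-03 m^2
k = 39 * 0.06 / (5.4e-03 * 75)
k = 5.778 W/(m*K)


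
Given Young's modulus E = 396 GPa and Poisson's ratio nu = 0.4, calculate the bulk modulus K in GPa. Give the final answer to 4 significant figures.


K = E / (3*(1-2*nu))
K = 396 / (3*(1-2*0.4))
K = 660 GPa


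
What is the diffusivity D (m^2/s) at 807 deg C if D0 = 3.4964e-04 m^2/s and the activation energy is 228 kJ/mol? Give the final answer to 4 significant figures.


D = D0 * exp(-Qd / (R*T))
T = 1080.15 K
D = 3.4964e-04 * exp(-228e3 / (8.314 * 1080.15))
D = 3.292e-15 m^2/s


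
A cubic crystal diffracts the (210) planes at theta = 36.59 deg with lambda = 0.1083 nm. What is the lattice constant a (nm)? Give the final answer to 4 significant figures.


d = lambda / (2*sin(theta))
d = 0.1083 / (2*sin(36.59 deg))
d = 0.0908428 nm
a = d * sqrt(h^2+k^2+l^2) = 0.0908428 * sqrt(5)
a = 0.2031 nm


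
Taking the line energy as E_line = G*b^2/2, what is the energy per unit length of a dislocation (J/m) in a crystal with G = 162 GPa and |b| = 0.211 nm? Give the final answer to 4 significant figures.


E = G*b^2/2
b = 0.211 nm = 2.11e-10 m
G = 162 GPa = 1.62e+11 Pa
E = 0.5 * 1.62e+11 * (2.11e-10)^2
E = 3.606e-09 J/m


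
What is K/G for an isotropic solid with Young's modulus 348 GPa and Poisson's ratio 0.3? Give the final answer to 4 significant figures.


G = E / (2*(1+nu))
G = 348 / (2*(1+0.3)) = 133.846 GPa
K = E / (3*(1-2*nu))
K = 348 / (3*(1-2*0.3)) = 290 GPa
K/G = 290 / 133.846 = 2.167


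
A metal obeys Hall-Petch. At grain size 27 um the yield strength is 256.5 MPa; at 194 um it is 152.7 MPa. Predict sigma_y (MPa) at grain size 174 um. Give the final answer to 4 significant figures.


sigma_y = sigma0 + k / sqrt(d)
1/sqrt(d1) = 1/sqrt(2.7e-05) = 192.45;  1/sqrt(d2) = 71.7958
k = (sigma1 - sigma2) / (1/sqrt(d1) - 1/sqrt(d2)) = (256.5 - 152.7) / (192.45 - 71.7958) = 0.860309 MPa*m^0.5
sigma0 = sigma1 - k/sqrt(d1) = 256.5 - 0.860309*192.45 = 90.9334 MPa
sigma_y(d3) = 90.9334 + 0.860309 / sqrt(1.74e-04) = 156.2 MPa


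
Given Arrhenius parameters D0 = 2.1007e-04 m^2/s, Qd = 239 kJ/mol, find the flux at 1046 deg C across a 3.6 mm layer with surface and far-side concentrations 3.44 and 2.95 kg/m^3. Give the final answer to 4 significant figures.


Step 1: D = D0 * exp(-Qd/(R*T))
T = 1046 + 273.15 = 1319.15 K
D = 2.1007e-04 * exp(-239e3 / (8.314 * 1319.15)) = 7.21593e-14 m^2/s
Step 2: J = D * (C1 - C2) / dx
J = 7.21593e-14 * (3.44 - 2.95) / 3.6e-03
J = 9.822e-12 kg/(m^2*s)


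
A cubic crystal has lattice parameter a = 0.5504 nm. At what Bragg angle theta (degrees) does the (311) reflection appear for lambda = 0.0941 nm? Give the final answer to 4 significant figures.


d = a / sqrt(h^2+k^2+l^2)
d = 0.5504 / sqrt(11) = 0.165952 nm
lambda = 2*d*sin(theta)  =>  sin(theta) = lambda / (2*d)
sin(theta) = 0.0941 / (2 * 0.165952) = 0.283516
theta = 16.47 deg


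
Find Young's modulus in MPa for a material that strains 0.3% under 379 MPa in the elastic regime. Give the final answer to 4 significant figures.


E = sigma / epsilon
epsilon = 0.3% = 3e-03
E = 379 / 3e-03
E = 126300 MPa


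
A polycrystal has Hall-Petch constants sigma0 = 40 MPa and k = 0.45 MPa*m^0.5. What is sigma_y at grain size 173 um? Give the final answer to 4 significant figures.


sigma_y = sigma0 + k / sqrt(d)
d = 173 um = 1.73e-04 m
sigma_y = 40 + 0.45 / sqrt(1.73e-04)
sigma_y = 74.21 MPa


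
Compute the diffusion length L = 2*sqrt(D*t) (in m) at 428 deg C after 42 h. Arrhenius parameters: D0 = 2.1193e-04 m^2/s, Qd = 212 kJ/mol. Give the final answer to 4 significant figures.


Step 1: D = D0 * exp(-Qd/(R*T))
T = 701.15 K
D = 2.1193e-04 * exp(-212e3 / (8.314 * 701.15)) = 3.40357e-20 m^2/s
Step 2: L = 2*sqrt(D*t)
t = 42 h = 151200 s
L = 2*sqrt(3.40357e-20 * 151200) = 1.435e-07 m


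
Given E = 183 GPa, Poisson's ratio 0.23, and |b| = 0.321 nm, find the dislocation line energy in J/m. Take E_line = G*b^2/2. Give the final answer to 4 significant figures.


Step 1: G = E / (2*(1+nu))
G = 183 / (2*(1+0.23)) = 74.3902 GPa = 7.43902e+10 Pa
Step 2: E_line = G*b^2/2
b = 0.321 nm = 3.21e-10 m
E_line = 0.5 * 7.43902e+10 * (3.21e-10)^2 = 3.833e-09 J/m


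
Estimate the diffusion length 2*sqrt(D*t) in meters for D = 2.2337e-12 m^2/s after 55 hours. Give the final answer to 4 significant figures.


t = 55 hr = 198000 s
Diffusion length = 2*sqrt(D*t)
= 2*sqrt(2.2337e-12 * 198000)
= 1.33e-03 m


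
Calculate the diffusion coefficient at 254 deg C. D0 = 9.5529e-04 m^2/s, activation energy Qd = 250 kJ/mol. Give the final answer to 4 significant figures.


D = D0 * exp(-Qd / (R*T))
T = 527.15 K
D = 9.5529e-04 * exp(-250e3 / (8.314 * 527.15))
D = 1.611e-28 m^2/s


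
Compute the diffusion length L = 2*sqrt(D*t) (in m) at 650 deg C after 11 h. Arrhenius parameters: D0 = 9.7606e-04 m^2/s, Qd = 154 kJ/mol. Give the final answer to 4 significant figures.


Step 1: D = D0 * exp(-Qd/(R*T))
T = 923.15 K
D = 9.7606e-04 * exp(-154e3 / (8.314 * 923.15)) = 1.88527e-12 m^2/s
Step 2: L = 2*sqrt(D*t)
t = 11 h = 39600 s
L = 2*sqrt(1.88527e-12 * 39600) = 5.465e-04 m


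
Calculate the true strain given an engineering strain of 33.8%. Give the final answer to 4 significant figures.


epsilon_true = ln(1 + epsilon_eng)
epsilon_true = ln(1 + 0.338)
epsilon_true = 0.2912


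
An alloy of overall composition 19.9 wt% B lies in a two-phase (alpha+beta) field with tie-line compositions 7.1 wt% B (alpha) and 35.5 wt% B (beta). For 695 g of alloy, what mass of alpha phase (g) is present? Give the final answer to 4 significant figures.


f_alpha = (C_beta - C0) / (C_beta - C_alpha)
f_alpha = (35.5 - 19.9) / (35.5 - 7.1) = 0.549296
m_alpha = f_alpha * m_total = 0.549296 * 695 = 381.8 g


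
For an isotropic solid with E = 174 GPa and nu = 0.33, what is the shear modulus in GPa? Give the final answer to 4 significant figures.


G = E / (2*(1+nu))
G = 174 / (2*(1+0.33))
G = 65.41 GPa


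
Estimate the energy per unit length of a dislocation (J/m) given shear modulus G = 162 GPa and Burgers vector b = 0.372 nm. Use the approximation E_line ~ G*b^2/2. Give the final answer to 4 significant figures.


E = G*b^2/2
b = 0.372 nm = 3.72e-10 m
G = 162 GPa = 1.62e+11 Pa
E = 0.5 * 1.62e+11 * (3.72e-10)^2
E = 1.121e-08 J/m


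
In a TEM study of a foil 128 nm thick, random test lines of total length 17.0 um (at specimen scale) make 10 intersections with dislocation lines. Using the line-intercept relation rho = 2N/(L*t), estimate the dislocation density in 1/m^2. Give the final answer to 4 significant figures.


rho = 2N / (L * t)
L = 17.0 um = 1.7e-05 m, t = 128 nm = 1.28e-07 m
rho = 2 * 10 / (1.7e-05 * 1.28e-07)
rho = 9.191e+12 1/m^2


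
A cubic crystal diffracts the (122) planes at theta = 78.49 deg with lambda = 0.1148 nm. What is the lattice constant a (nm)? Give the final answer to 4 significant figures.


d = lambda / (2*sin(theta))
d = 0.1148 / (2*sin(78.49 deg))
d = 0.058578 nm
a = d * sqrt(h^2+k^2+l^2) = 0.058578 * sqrt(9)
a = 0.1757 nm


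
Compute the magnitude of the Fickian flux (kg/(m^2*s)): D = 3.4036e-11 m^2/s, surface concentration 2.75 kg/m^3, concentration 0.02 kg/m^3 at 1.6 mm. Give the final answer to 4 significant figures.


J = -D * (dC/dx) = D * (C1 - C2) / dx
J = 3.4036e-11 * (2.75 - 0.02) / 1.6e-03
J = 5.807e-08 kg/(m^2*s)


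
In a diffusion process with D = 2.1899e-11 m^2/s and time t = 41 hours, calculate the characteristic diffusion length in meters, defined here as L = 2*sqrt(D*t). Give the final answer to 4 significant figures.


t = 41 hr = 147600 s
Diffusion length = 2*sqrt(D*t)
= 2*sqrt(2.1899e-11 * 147600)
= 3.596e-03 m


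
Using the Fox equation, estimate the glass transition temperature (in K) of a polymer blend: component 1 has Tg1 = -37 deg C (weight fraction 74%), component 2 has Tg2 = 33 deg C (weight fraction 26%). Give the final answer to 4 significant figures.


1/Tg = w1/Tg1 + w2/Tg2 (in Kelvin)
Tg1 = 236.15 K, Tg2 = 306.15 K
1/Tg = 0.74/236.15 + 0.26/306.15
Tg = 251.1 K


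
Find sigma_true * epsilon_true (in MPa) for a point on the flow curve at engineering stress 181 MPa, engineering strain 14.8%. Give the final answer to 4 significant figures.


sigma_true = sigma_eng * (1 + epsilon_eng)
sigma_true = 181 * (1 + 0.148) = 207.788 MPa
epsilon_true = ln(1 + epsilon_eng)
epsilon_true = ln(1 + 0.148) = 0.138021
sigma_true * epsilon_true = 207.788 * 0.138021 = 28.68 MPa


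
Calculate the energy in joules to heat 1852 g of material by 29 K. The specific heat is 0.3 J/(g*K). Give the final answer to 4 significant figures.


Q = m * cp * dT
Q = 1852 * 0.3 * 29
Q = 16110 J


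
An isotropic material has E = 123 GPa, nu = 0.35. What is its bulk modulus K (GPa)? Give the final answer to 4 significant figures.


K = E / (3*(1-2*nu))
K = 123 / (3*(1-2*0.35))
K = 136.7 GPa


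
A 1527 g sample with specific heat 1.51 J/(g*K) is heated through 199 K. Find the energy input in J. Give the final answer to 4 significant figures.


Q = m * cp * dT
Q = 1527 * 1.51 * 199
Q = 458800 J


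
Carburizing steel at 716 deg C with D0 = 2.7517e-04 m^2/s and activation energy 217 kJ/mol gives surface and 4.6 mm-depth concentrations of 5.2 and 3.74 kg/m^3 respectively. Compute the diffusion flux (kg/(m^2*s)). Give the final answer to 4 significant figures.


Step 1: D = D0 * exp(-Qd/(R*T))
T = 716 + 273.15 = 989.15 K
D = 2.7517e-04 * exp(-217e3 / (8.314 * 989.15)) = 9.54855e-16 m^2/s
Step 2: J = D * (C1 - C2) / dx
J = 9.54855e-16 * (5.2 - 3.74) / 4.6e-03
J = 3.031e-13 kg/(m^2*s)


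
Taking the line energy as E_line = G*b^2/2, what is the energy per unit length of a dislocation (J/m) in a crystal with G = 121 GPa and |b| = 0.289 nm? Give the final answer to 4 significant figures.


E = G*b^2/2
b = 0.289 nm = 2.89e-10 m
G = 121 GPa = 1.21e+11 Pa
E = 0.5 * 1.21e+11 * (2.89e-10)^2
E = 5.053e-09 J/m


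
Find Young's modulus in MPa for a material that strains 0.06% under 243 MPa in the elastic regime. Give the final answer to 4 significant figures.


E = sigma / epsilon
epsilon = 0.06% = 6e-04
E = 243 / 6e-04
E = 405000 MPa


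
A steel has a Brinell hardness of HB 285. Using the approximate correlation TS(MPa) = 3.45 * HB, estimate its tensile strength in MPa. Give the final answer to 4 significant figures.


TS (MPa) = 3.45 * HB
TS = 3.45 * 285
TS = 983.3 MPa


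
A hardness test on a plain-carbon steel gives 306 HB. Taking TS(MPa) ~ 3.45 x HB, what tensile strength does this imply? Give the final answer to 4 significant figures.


TS (MPa) = 3.45 * HB
TS = 3.45 * 306
TS = 1056 MPa


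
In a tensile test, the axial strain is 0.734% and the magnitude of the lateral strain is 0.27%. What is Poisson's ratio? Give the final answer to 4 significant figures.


nu = -epsilon_lat / epsilon_axial
Lateral strain is contraction (negative), so using magnitudes:
nu = 0.27 / 0.734
nu = 0.3678


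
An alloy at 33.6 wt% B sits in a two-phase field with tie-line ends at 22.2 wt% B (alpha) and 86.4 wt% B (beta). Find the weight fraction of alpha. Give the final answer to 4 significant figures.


f_alpha = (C_beta - C0) / (C_beta - C_alpha)
f_alpha = (86.4 - 33.6) / (86.4 - 22.2)
f_alpha = 0.8224


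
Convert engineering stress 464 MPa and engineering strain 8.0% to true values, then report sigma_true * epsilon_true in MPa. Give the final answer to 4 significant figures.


sigma_true = sigma_eng * (1 + epsilon_eng)
sigma_true = 464 * (1 + 0.08) = 501.12 MPa
epsilon_true = ln(1 + epsilon_eng)
epsilon_true = ln(1 + 0.08) = 0.076961
sigma_true * epsilon_true = 501.12 * 0.076961 = 38.57 MPa


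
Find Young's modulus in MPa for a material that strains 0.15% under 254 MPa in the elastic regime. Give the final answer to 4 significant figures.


E = sigma / epsilon
epsilon = 0.15% = 1.5e-03
E = 254 / 1.5e-03
E = 169300 MPa


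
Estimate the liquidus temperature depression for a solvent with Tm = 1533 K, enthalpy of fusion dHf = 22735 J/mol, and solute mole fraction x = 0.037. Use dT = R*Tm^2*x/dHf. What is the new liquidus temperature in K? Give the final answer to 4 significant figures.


dT = R*Tm^2*x / dHf
dT = 8.314 * 1533^2 * 0.037 / 22735
dT = 31.7981 K
T_new = 1533 - 31.7981 = 1501 K


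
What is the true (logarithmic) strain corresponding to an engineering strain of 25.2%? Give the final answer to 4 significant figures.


epsilon_true = ln(1 + epsilon_eng)
epsilon_true = ln(1 + 0.252)
epsilon_true = 0.2247


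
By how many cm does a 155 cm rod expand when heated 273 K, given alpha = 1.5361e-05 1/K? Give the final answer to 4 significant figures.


dL = L0 * alpha * dT
dL = 155 * 1.5361e-05 * 273
dL = 0.65 cm


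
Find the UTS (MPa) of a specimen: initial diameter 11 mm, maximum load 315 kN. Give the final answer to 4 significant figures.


A0 = pi*(d/2)^2 = pi*(11/2)^2 = 95.0332 mm^2
UTS = F_max / A0 = 315*1000 / 95.0332
UTS = 3315 MPa


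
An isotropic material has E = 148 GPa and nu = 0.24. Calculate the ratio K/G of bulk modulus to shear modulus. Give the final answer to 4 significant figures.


G = E / (2*(1+nu))
G = 148 / (2*(1+0.24)) = 59.6774 GPa
K = E / (3*(1-2*nu))
K = 148 / (3*(1-2*0.24)) = 94.8718 GPa
K/G = 94.8718 / 59.6774 = 1.59


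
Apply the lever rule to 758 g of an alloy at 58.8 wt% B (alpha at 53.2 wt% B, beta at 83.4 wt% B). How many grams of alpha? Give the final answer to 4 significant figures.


f_alpha = (C_beta - C0) / (C_beta - C_alpha)
f_alpha = (83.4 - 58.8) / (83.4 - 53.2) = 0.81457
m_alpha = f_alpha * m_total = 0.81457 * 758 = 617.4 g


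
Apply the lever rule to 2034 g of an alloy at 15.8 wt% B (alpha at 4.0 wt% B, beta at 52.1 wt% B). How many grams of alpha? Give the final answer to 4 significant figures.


f_alpha = (C_beta - C0) / (C_beta - C_alpha)
f_alpha = (52.1 - 15.8) / (52.1 - 4.0) = 0.754678
m_alpha = f_alpha * m_total = 0.754678 * 2034 = 1535 g


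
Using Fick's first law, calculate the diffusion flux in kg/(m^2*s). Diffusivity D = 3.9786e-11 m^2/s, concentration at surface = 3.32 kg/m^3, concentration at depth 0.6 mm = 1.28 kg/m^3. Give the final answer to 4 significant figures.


J = -D * (dC/dx) = D * (C1 - C2) / dx
J = 3.9786e-11 * (3.32 - 1.28) / 6e-04
J = 1.353e-07 kg/(m^2*s)


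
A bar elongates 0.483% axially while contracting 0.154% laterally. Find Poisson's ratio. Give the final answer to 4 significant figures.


nu = -epsilon_lat / epsilon_axial
Lateral strain is contraction (negative), so using magnitudes:
nu = 0.154 / 0.483
nu = 0.3188


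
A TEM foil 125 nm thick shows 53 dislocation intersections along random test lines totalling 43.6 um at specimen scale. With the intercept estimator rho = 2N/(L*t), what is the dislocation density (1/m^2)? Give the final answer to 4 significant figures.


rho = 2N / (L * t)
L = 43.6 um = 4.36e-05 m, t = 125 nm = 1.25e-07 m
rho = 2 * 53 / (4.36e-05 * 1.25e-07)
rho = 1.945e+13 1/m^2


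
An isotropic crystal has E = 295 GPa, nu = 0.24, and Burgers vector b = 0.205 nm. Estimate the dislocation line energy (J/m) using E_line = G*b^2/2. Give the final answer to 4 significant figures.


Step 1: G = E / (2*(1+nu))
G = 295 / (2*(1+0.24)) = 118.952 GPa = 1.18952e+11 Pa
Step 2: E_line = G*b^2/2
b = 0.205 nm = 2.05e-10 m
E_line = 0.5 * 1.18952e+11 * (2.05e-10)^2 = 2.499e-09 J/m


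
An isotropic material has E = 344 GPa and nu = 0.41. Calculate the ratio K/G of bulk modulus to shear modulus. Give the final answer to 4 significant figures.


G = E / (2*(1+nu))
G = 344 / (2*(1+0.41)) = 121.986 GPa
K = E / (3*(1-2*nu))
K = 344 / (3*(1-2*0.41)) = 637.037 GPa
K/G = 637.037 / 121.986 = 5.222


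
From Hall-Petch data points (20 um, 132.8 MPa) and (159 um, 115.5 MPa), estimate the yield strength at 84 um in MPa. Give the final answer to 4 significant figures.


sigma_y = sigma0 + k / sqrt(d)
1/sqrt(d1) = 1/sqrt(2e-05) = 223.607;  1/sqrt(d2) = 79.3052
k = (sigma1 - sigma2) / (1/sqrt(d1) - 1/sqrt(d2)) = (132.8 - 115.5) / (223.607 - 79.3052) = 0.119888 MPa*m^0.5
sigma0 = sigma1 - k/sqrt(d1) = 132.8 - 0.119888*223.607 = 105.992 MPa
sigma_y(d3) = 105.992 + 0.119888 / sqrt(8.4e-05) = 119.1 MPa


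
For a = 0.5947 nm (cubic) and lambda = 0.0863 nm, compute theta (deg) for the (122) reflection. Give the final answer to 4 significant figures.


d = a / sqrt(h^2+k^2+l^2)
d = 0.5947 / sqrt(9) = 0.198233 nm
lambda = 2*d*sin(theta)  =>  sin(theta) = lambda / (2*d)
sin(theta) = 0.0863 / (2 * 0.198233) = 0.217673
theta = 12.57 deg


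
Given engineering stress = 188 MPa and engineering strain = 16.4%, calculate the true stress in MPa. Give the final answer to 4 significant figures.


sigma_true = sigma_eng * (1 + epsilon_eng)
sigma_true = 188 * (1 + 0.164)
sigma_true = 218.8 MPa


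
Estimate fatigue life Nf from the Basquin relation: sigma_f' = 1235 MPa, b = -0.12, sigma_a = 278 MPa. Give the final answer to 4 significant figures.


sigma_a = sigma_f' * (2*Nf)^b
2*Nf = (sigma_a / sigma_f')^(1/b)
2*Nf = (278 / 1235)^(1/-0.12)
2*Nf = 249374
Nf = 124700 cycles


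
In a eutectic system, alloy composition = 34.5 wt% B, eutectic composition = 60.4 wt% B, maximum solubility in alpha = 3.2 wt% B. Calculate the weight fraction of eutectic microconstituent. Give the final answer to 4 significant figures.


f_primary = (C_e - C0) / (C_e - C_alpha_max)
f_primary = (60.4 - 34.5) / (60.4 - 3.2)
f_primary = 0.452797
f_eutectic = 1 - 0.452797 = 0.5472


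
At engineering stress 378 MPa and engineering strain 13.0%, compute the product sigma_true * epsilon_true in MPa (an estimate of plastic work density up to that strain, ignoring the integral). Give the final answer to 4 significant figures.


sigma_true = sigma_eng * (1 + epsilon_eng)
sigma_true = 378 * (1 + 0.13) = 427.14 MPa
epsilon_true = ln(1 + epsilon_eng)
epsilon_true = ln(1 + 0.13) = 0.122218
sigma_true * epsilon_true = 427.14 * 0.122218 = 52.2 MPa


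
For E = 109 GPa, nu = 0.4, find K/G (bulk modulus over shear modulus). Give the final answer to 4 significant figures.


G = E / (2*(1+nu))
G = 109 / (2*(1+0.4)) = 38.9286 GPa
K = E / (3*(1-2*nu))
K = 109 / (3*(1-2*0.4)) = 181.667 GPa
K/G = 181.667 / 38.9286 = 4.667


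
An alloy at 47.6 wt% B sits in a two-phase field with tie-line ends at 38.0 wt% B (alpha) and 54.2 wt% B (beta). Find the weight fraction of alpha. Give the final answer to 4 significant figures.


f_alpha = (C_beta - C0) / (C_beta - C_alpha)
f_alpha = (54.2 - 47.6) / (54.2 - 38.0)
f_alpha = 0.4074


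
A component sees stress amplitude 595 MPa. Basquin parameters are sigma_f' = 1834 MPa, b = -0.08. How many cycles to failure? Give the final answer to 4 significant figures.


sigma_a = sigma_f' * (2*Nf)^b
2*Nf = (sigma_a / sigma_f')^(1/b)
2*Nf = (595 / 1834)^(1/-0.08)
2*Nf = 1.29131e+06
Nf = 645700 cycles
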